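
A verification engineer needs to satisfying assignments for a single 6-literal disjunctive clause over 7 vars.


Step 1: Total=2^7=128
Step 2: Unsat when all 6 false: 2^1=2
Step 3: Sat=128-2=126

126


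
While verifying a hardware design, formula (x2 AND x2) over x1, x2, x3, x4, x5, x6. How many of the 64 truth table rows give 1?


Formula: (x2 AND x2) over 6 vars (64 rows)
Evaluate each row (x1, x2, x3, x4, x5, x6 as bits, MSB first):
  row 0 [000000]: (0 AND 0) -> 0
  row 1 [000001]: (0 AND 0) -> 0
  row 2 [000010]: (0 AND 0) -> 0
  row 3 [000011]: (0 AND 0) -> 0
  row 4 [000100]: (0 AND 0) -> 0
  (every remaining row is evaluated the same way; all 64 results are listed next)
Full result column, 8 rows per line (x1,x2,x3 fixed per line; x4,x5,x6 runs 000..111 left to right):
  rows 0-7 [x1,x2,x3=000]: 00000000  (ones: 0)
  rows 8-15 [x1,x2,x3=001]: 00000000  (ones: 0)
  rows 16-23 [x1,x2,x3=010]: 11111111  (ones: 8)
  rows 24-31 [x1,x2,x3=011]: 11111111  (ones: 8)
  rows 32-39 [x1,x2,x3=100]: 00000000  (ones: 0)
  rows 40-47 [x1,x2,x3=101]: 00000000  (ones: 0)
  rows 48-55 [x1,x2,x3=110]: 11111111  (ones: 8)
  rows 56-63 [x1,x2,x3=111]: 11111111  (ones: 8)
Count of 1-rows = 0+0+8+8+0+0+8+8 = 32

32


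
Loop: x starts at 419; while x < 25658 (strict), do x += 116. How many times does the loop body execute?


Step 1: x goes from 419 toward 25658 by 116; the body runs while x<25658, so iterations = ceil((bound-start)/step)
Step 2: Distance=25239
Step 3: ceil(25239/116)=218

218


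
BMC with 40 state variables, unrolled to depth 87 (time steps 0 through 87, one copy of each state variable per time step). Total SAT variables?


BMC unrolls to depth k, creating one copy of each state var for steps 0..k.
Step count = 87 + 1 = 88 (steps 0 through 87)
Vars per step = 40
Total = 40 * 88 = 3520

3520


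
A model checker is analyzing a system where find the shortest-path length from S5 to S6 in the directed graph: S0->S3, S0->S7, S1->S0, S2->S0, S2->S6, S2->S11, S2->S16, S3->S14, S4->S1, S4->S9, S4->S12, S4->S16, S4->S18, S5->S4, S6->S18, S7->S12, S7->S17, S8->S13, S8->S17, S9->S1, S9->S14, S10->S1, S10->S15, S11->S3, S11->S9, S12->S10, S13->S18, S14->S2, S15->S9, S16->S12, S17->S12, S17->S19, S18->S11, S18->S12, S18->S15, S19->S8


BFS layer-by-layer from S5:
  dist 0: {S5}
  dist 1: {S4}
  dist 2: {S1, S9, S12, S16, S18}
  dist 3: {S0, S10, S11, S14, S15}
  dist 4: {S2, S3, S7}
  dist 5: {S6, S17}
  -> S6 reached at distance 5
Shortest path length = 5

5


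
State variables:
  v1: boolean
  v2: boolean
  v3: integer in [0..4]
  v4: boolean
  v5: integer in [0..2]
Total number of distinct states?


State space = product of domain sizes of all variables.
Domain sizes:
  v1 (boolean): 2
  v2 (boolean): 2
  v3 (integer in [0..4]): 5
  v4 (boolean): 2
  v5 (integer in [0..2]): 3
Product = 2 * 2 * 5 * 2 * 3 = 120

120


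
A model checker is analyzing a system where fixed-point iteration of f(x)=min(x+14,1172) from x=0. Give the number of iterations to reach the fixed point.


Step 1: x=0, cap=1172, increment=14
Step 2: x grows by 14 each step until capped at 1172; fixed point is x=1172
Step 3: iterations = ceil(1172/14) = 84

84


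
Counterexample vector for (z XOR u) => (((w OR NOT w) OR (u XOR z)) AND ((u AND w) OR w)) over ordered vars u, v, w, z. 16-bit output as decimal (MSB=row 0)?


F1 = (z XOR u)
F2 = (((w OR NOT w) OR (u XOR z)) AND ((u AND w) OR w))
Counterexample to F1=>F2 is where F1=1 and F2=0.
Evaluate each row (bits = u,v,w,z, MSB first):
  row 0 [0000]: F1=0 F2=0 -> F1&~F2 -> 0
  row 1 [0001]: F1=1 F2=0 -> F1&~F2 -> 1
  row 2 [0010]: F1=0 F2=1 -> F1&~F2 -> 0
  row 3 [0011]: F1=1 F2=1 -> F1&~F2 -> 0
  row 4 [0100]: F1=0 F2=0 -> F1&~F2 -> 0
  row 5 [0101]: F1=1 F2=0 -> F1&~F2 -> 1
  row 6 [0110]: F1=0 F2=1 -> F1&~F2 -> 0
  row 7 [0111]: F1=1 F2=1 -> F1&~F2 -> 0
  row 8 [1000]: F1=1 F2=0 -> F1&~F2 -> 1
  row 9 [1001]: F1=0 F2=0 -> F1&~F2 -> 0
  row 10 [1010]: F1=1 F2=1 -> F1&~F2 -> 0
  row 11 [1011]: F1=0 F2=1 -> F1&~F2 -> 0
  row 12 [1100]: F1=1 F2=0 -> F1&~F2 -> 1
  row 13 [1101]: F1=0 F2=0 -> F1&~F2 -> 0
  row 14 [1110]: F1=1 F2=1 -> F1&~F2 -> 0
  row 15 [1111]: F1=0 F2=1 -> F1&~F2 -> 0
Full result column, 4 rows per line (u,v fixed per line; w,z runs 00..11 left to right):
  rows 0-3 [u,v=00]: 0100  = hex 4
  rows 4-7 [u,v=01]: 0100  = hex 4
  rows 8-11 [u,v=10]: 1000  = hex 8
  rows 12-15 [u,v=11]: 1000  = hex 8
Counterexample vector (row 0 .. row 15) = 0100010010001000
Output column grouped in 4s = 0100 0100 1000 1000 = 0x4488
Convert to decimal digit by digit (value = value*16 + digit):
  4 -> 4
  4*16 + 4 = 68
  68*16 + 8 = 1096
  1096*16 + 8 = 17544
Decimal = 17544

17544


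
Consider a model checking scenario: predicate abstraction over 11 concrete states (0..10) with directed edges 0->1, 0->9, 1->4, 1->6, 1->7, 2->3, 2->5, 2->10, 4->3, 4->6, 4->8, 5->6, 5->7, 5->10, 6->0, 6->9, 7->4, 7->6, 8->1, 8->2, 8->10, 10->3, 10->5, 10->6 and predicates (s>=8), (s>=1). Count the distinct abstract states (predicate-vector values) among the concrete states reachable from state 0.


BFS from 0:
Concrete reachable: {0, 1, 2, 3, 4, 5, 6, 7, 8, 9, 10}
Abstract via predicates (s>=8), (s>=1):
  (0,0) <- {0}
  (0,1) <- {1, 2, 3, 4, 5, 6, 7}
  (1,1) <- {8, 9, 10}
Distinct abstract states = 3

3


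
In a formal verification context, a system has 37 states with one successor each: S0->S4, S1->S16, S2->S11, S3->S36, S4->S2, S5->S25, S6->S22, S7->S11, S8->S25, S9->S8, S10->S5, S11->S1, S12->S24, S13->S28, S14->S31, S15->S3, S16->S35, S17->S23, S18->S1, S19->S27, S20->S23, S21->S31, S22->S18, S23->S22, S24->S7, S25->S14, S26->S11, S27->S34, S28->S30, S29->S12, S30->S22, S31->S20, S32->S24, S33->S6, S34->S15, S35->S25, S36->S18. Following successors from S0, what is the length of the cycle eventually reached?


Trace from S0 until a state repeats:
  S0 -> S4 -> S2 -> S11 -> S1 -> S16 -> S35 -> S25 -> S14 -> S31 -> S20 -> S23 -> S22 -> S18 -> S1
S1 first seen at step 4, revisited at step 14.
Cycle length = 14 - 4 = 10

10


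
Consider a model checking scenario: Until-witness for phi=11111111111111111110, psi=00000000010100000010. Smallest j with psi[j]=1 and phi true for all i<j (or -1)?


(phi U psi) at 0: need smallest j with psi[j]=1 and phi[i]=1 for all i in [0,j).
Scan from step 0:
  step 0: phi=1, psi=0 -> continue
  step 1: phi=1, psi=0 -> continue
  step 2: phi=1, psi=0 -> continue
  step 3: phi=1, psi=0 -> continue
  step 9: psi=1 and phi held for [0,9) -> witness found
Witness step = 9

9


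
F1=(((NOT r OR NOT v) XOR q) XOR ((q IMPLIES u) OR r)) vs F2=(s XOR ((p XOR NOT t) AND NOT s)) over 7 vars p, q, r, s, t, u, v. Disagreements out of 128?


F1 = (((NOT r OR NOT v) XOR q) XOR ((q IMPLIES u) OR r))
F2 = (s XOR ((p XOR NOT t) AND NOT s))
Evaluate both on each of 128 rows (bits = p,q,r,s,t,u,v):
  row 0 [0000000]: F1=0 F2=1 (differ) -> 1
  row 1 [0000001]: F1=0 F2=1 (differ) -> 1
  row 2 [0000010]: F1=0 F2=1 (differ) -> 1
  row 3 [0000011]: F1=0 F2=1 (differ) -> 1
  row 4 [0000100]: F1=0 F2=0 -> 0
  (every remaining row is evaluated the same way; all 128 results are listed next)
Full result column, 8 rows per line (p,q,r,s fixed per line; t,u,v runs 000..111 left to right):
  rows 0-7 [p,q,r,s=0000]: 11110000  (ones: 4)
  rows 8-15 [p,q,r,s=0001]: 11111111  (ones: 8)
  rows 16-23 [p,q,r,s=0010]: 10100101  (ones: 4)
  rows 24-31 [p,q,r,s=0011]: 10101010  (ones: 4)
  rows 32-39 [p,q,r,s=0100]: 11000011  (ones: 4)
  rows 40-47 [p,q,r,s=0101]: 11001100  (ones: 4)
  rows 48-55 [p,q,r,s=0110]: 01011010  (ones: 4)
  rows 56-63 [p,q,r,s=0111]: 01010101  (ones: 4)
  rows 64-71 [p,q,r,s=1000]: 00001111  (ones: 4)
  rows 72-79 [p,q,r,s=1001]: 11111111  (ones: 8)
  rows 80-87 [p,q,r,s=1010]: 01011010  (ones: 4)
  rows 88-95 [p,q,r,s=1011]: 10101010  (ones: 4)
  rows 96-103 [p,q,r,s=1100]: 00111100  (ones: 4)
  rows 104-111 [p,q,r,s=1101]: 11001100  (ones: 4)
  rows 112-119 [p,q,r,s=1110]: 10100101  (ones: 4)
  rows 120-127 [p,q,r,s=1111]: 01010101  (ones: 4)
Disagreements = 4+8+4+4+4+4+4+4+4+8+4+4+4+4+4+4 = 72

72


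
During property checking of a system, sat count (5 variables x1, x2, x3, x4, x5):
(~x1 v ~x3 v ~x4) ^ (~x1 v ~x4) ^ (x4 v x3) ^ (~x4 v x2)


CNF with 4 clauses over 5 vars (32 assignments).
An assignment satisfies CNF iff every clause has >=1 true literal.
Check each row (bits = x1,x2,x3,x4,x5; clause T/F shown):
  row 0 [00000]: clauses=TTFT -> 0
  row 1 [00001]: clauses=TTFT -> 0
  row 2 [00010]: clauses=TTTF -> 0
  row 3 [00011]: clauses=TTTF -> 0
  row 4 [00100]: clauses=TTTT -> 1
  row 5 [00101]: clauses=TTTT -> 1
  row 6 [00110]: clauses=TTTF -> 0
  row 7 [00111]: clauses=TTTF -> 0
  row 8 [01000]: clauses=TTFT -> 0
  row 9 [01001]: clauses=TTFT -> 0
  row 10 [01010]: clauses=TTTT -> 1
  row 11 [01011]: clauses=TTTT -> 1
  row 12 [01100]: clauses=TTTT -> 1
  row 13 [01101]: clauses=TTTT -> 1
  row 14 [01110]: clauses=TTTT -> 1
  row 15 [01111]: clauses=TTTT -> 1
  row 16 [10000]: clauses=TTFT -> 0
  row 17 [10001]: clauses=TTFT -> 0
  row 18 [10010]: clauses=TFTF -> 0
  row 19 [10011]: clauses=TFTF -> 0
  row 20 [10100]: clauses=TTTT -> 1
  row 21 [10101]: clauses=TTTT -> 1
  row 22 [10110]: clauses=FFTF -> 0
  row 23 [10111]: clauses=FFTF -> 0
  row 24 [11000]: clauses=TTFT -> 0
  row 25 [11001]: clauses=TTFT -> 0
  row 26 [11010]: clauses=TFTT -> 0
  row 27 [11011]: clauses=TFTT -> 0
  row 28 [11100]: clauses=TTTT -> 1
  row 29 [11101]: clauses=TTTT -> 1
  row 30 [11110]: clauses=FFTT -> 0
  row 31 [11111]: clauses=FFTT -> 0
Full result column, 8 rows per line (x1,x2 fixed per line; x3,x4,x5 runs 000..111 left to right):
  rows 0-7 [x1,x2=00]: 00001100  (ones: 2)
  rows 8-15 [x1,x2=01]: 00111111  (ones: 6)
  rows 16-23 [x1,x2=10]: 00001100  (ones: 2)
  rows 24-31 [x1,x2=11]: 00001100  (ones: 2)
Satisfying assignments = 2+6+2+2 = 12

12


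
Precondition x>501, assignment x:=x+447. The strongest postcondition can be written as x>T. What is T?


Formula: sp(P, x:=E) = exists old_x. (x = E[old_x/x]) AND P[old_x/x] (old_x is the value of x before the assignment; eliminate old_x by solving x = E[old_x/x] for old_x)
Step 1: Precondition P: x>501, i.e. old_x > 501
Step 2: Assignment gives x = old_x + 447, so old_x = x - 447
Step 3: Substitute into P: x - 447 > 501
Step 4: Simplify: x > 501+447 = 948

948


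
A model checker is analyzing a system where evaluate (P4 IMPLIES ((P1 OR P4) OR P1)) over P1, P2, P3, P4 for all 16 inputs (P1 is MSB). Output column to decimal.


Formula: (P4 IMPLIES ((P1 OR P4) OR P1)) over P1, P2, P3, P4 (16 rows)
Evaluate each row (bits = P1,P2,P3,P4, MSB first):
  row 0 [0000]: (0 IMPLIES ((0 OR 0) OR 0)) -> 1
  row 1 [0001]: (1 IMPLIES ((0 OR 1) OR 0)) -> 1
  row 2 [0010]: (0 IMPLIES ((0 OR 0) OR 0)) -> 1
  row 3 [0011]: (1 IMPLIES ((0 OR 1) OR 0)) -> 1
  row 4 [0100]: (0 IMPLIES ((0 OR 0) OR 0)) -> 1
  row 5 [0101]: (1 IMPLIES ((0 OR 1) OR 0)) -> 1
  row 6 [0110]: (0 IMPLIES ((0 OR 0) OR 0)) -> 1
  row 7 [0111]: (1 IMPLIES ((0 OR 1) OR 0)) -> 1
  row 8 [1000]: (0 IMPLIES ((1 OR 0) OR 1)) -> 1
  row 9 [1001]: (1 IMPLIES ((1 OR 1) OR 1)) -> 1
  row 10 [1010]: (0 IMPLIES ((1 OR 0) OR 1)) -> 1
  row 11 [1011]: (1 IMPLIES ((1 OR 1) OR 1)) -> 1
  row 12 [1100]: (0 IMPLIES ((1 OR 0) OR 1)) -> 1
  row 13 [1101]: (1 IMPLIES ((1 OR 1) OR 1)) -> 1
  row 14 [1110]: (0 IMPLIES ((1 OR 0) OR 1)) -> 1
  row 15 [1111]: (1 IMPLIES ((1 OR 1) OR 1)) -> 1
Full result column, 4 rows per line (P1,P2 fixed per line; P3,P4 runs 00..11 left to right):
  rows 0-3 [P1,P2=00]: 1111  = hex F
  rows 4-7 [P1,P2=01]: 1111  = hex F
  rows 8-11 [P1,P2=10]: 1111  = hex F
  rows 12-15 [P1,P2=11]: 1111  = hex F
Output column (row 0 .. row 15) = 1111111111111111
Output column grouped in 4s = 1111 1111 1111 1111 = 0xFFFF
Convert to decimal digit by digit (value = value*16 + digit):
  F -> 15
  15*16 + 15 (F) = 255
  255*16 + 15 (F) = 4095
  4095*16 + 15 (F) = 65535
Decimal = 65535

65535


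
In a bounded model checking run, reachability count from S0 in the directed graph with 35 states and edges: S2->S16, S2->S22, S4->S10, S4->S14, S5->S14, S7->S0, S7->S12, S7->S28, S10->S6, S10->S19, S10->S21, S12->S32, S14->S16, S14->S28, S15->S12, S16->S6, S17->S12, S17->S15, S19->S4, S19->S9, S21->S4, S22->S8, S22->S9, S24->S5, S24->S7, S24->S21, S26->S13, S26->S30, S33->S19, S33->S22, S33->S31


BFS from S0:
  layer 0: {S0}
Reachable set: {S0}
Count = 1

1


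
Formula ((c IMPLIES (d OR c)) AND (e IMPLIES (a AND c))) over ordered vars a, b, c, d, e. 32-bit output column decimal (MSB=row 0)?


Formula: ((c IMPLIES (d OR c)) AND (e IMPLIES (a AND c))) over a, b, c, d, e (32 rows)
Evaluate each row (bits = a,b,c,d,e, MSB first):
  row 0 [00000]: ((0 IMPLIES (0 OR 0)) AND (0 IMPLIES (0 AND 0))) -> 1
  row 1 [00001]: ((0 IMPLIES (0 OR 0)) AND (1 IMPLIES (0 AND 0))) -> 0
  row 2 [00010]: ((0 IMPLIES (1 OR 0)) AND (0 IMPLIES (0 AND 0))) -> 1
  row 3 [00011]: ((0 IMPLIES (1 OR 0)) AND (1 IMPLIES (0 AND 0))) -> 0
  row 4 [00100]: ((1 IMPLIES (0 OR 1)) AND (0 IMPLIES (0 AND 1))) -> 1
  row 5 [00101]: ((1 IMPLIES (0 OR 1)) AND (1 IMPLIES (0 AND 1))) -> 0
  row 6 [00110]: ((1 IMPLIES (1 OR 1)) AND (0 IMPLIES (0 AND 1))) -> 1
  row 7 [00111]: ((1 IMPLIES (1 OR 1)) AND (1 IMPLIES (0 AND 1))) -> 0
  row 8 [01000]: ((0 IMPLIES (0 OR 0)) AND (0 IMPLIES (0 AND 0))) -> 1
  row 9 [01001]: ((0 IMPLIES (0 OR 0)) AND (1 IMPLIES (0 AND 0))) -> 0
  row 10 [01010]: ((0 IMPLIES (1 OR 0)) AND (0 IMPLIES (0 AND 0))) -> 1
  row 11 [01011]: ((0 IMPLIES (1 OR 0)) AND (1 IMPLIES (0 AND 0))) -> 0
  row 12 [01100]: ((1 IMPLIES (0 OR 1)) AND (0 IMPLIES (0 AND 1))) -> 1
  row 13 [01101]: ((1 IMPLIES (0 OR 1)) AND (1 IMPLIES (0 AND 1))) -> 0
  row 14 [01110]: ((1 IMPLIES (1 OR 1)) AND (0 IMPLIES (0 AND 1))) -> 1
  row 15 [01111]: ((1 IMPLIES (1 OR 1)) AND (1 IMPLIES (0 AND 1))) -> 0
  row 16 [10000]: ((0 IMPLIES (0 OR 0)) AND (0 IMPLIES (1 AND 0))) -> 1
  row 17 [10001]: ((0 IMPLIES (0 OR 0)) AND (1 IMPLIES (1 AND 0))) -> 0
  row 18 [10010]: ((0 IMPLIES (1 OR 0)) AND (0 IMPLIES (1 AND 0))) -> 1
  row 19 [10011]: ((0 IMPLIES (1 OR 0)) AND (1 IMPLIES (1 AND 0))) -> 0
  row 20 [10100]: ((1 IMPLIES (0 OR 1)) AND (0 IMPLIES (1 AND 1))) -> 1
  row 21 [10101]: ((1 IMPLIES (0 OR 1)) AND (1 IMPLIES (1 AND 1))) -> 1
  row 22 [10110]: ((1 IMPLIES (1 OR 1)) AND (0 IMPLIES (1 AND 1))) -> 1
  row 23 [10111]: ((1 IMPLIES (1 OR 1)) AND (1 IMPLIES (1 AND 1))) -> 1
  row 24 [11000]: ((0 IMPLIES (0 OR 0)) AND (0 IMPLIES (1 AND 0))) -> 1
  row 25 [11001]: ((0 IMPLIES (0 OR 0)) AND (1 IMPLIES (1 AND 0))) -> 0
  row 26 [11010]: ((0 IMPLIES (1 OR 0)) AND (0 IMPLIES (1 AND 0))) -> 1
  row 27 [11011]: ((0 IMPLIES (1 OR 0)) AND (1 IMPLIES (1 AND 0))) -> 0
  row 28 [11100]: ((1 IMPLIES (0 OR 1)) AND (0 IMPLIES (1 AND 1))) -> 1
  row 29 [11101]: ((1 IMPLIES (0 OR 1)) AND (1 IMPLIES (1 AND 1))) -> 1
  row 30 [11110]: ((1 IMPLIES (1 OR 1)) AND (0 IMPLIES (1 AND 1))) -> 1
  row 31 [11111]: ((1 IMPLIES (1 OR 1)) AND (1 IMPLIES (1 AND 1))) -> 1
Full result column, 4 rows per line (a,b,c fixed per line; d,e runs 00..11 left to right):
  rows 0-3 [a,b,c=000]: 1010  = hex A
  rows 4-7 [a,b,c=001]: 1010  = hex A
  rows 8-11 [a,b,c=010]: 1010  = hex A
  rows 12-15 [a,b,c=011]: 1010  = hex A
  rows 16-19 [a,b,c=100]: 1010  = hex A
  rows 20-23 [a,b,c=101]: 1111  = hex F
  rows 24-27 [a,b,c=110]: 1010  = hex A
  rows 28-31 [a,b,c=111]: 1111  = hex F
Output column (row 0 .. row 31) = 10101010101010101010111110101111
Output column grouped in 4s = 1010 1010 1010 1010 1010 1111 1010 1111 = 0xAAAAAFAF
Convert to decimal digit by digit (value = value*16 + digit):
  A -> 10
  10*16 + 10 (A) = 170
  170*16 + 10 (A) = 2730
  2730*16 + 10 (A) = 43690
  43690*16 + 10 (A) = 699050
  699050*16 + 15 (F) = 11184815
  11184815*16 + 10 (A) = 178957050
  178957050*16 + 15 (F) = 2863312815
Decimal = 2863312815

2863312815


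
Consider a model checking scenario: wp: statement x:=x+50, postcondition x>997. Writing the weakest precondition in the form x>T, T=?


Formula: wp(x:=E, P) = P[E/x] (substitute E for x in postcondition)
Step 1: Postcondition: x>997
Step 2: Substitute x+50 for x: x+50>997
Step 3: Solve for x: x > 997-50 = 947

947


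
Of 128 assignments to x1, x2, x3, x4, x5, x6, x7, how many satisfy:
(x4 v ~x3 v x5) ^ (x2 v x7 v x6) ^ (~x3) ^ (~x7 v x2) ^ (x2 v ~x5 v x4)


CNF with 5 clauses over 7 vars (128 assignments).
An assignment satisfies CNF iff every clause has >=1 true literal.
Check each row (bits = x1,x2,x3,x4,x5,x6,x7; clause T/F shown):
  row 0 [0000000]: clauses=TFTTT -> 0
  row 1 [0000001]: clauses=TTTFT -> 0
  row 2 [0000010]: clauses=TTTTT -> 1
  row 3 [0000011]: clauses=TTTFT -> 0
  row 4 [0000100]: clauses=TFTTF -> 0
  (every remaining row is evaluated the same way; all 128 results are listed next)
Full result column, 8 rows per line (x1,x2,x3,x4 fixed per line; x5,x6,x7 runs 000..111 left to right):
  rows 0-7 [x1,x2,x3,x4=0000]: 00100000  (ones: 1)
  rows 8-15 [x1,x2,x3,x4=0001]: 00100010  (ones: 2)
  rows 16-23 [x1,x2,x3,x4=0010]: 00000000  (ones: 0)
  rows 24-31 [x1,x2,x3,x4=0011]: 00000000  (ones: 0)
  rows 32-39 [x1,x2,x3,x4=0100]: 11111111  (ones: 8)
  rows 40-47 [x1,x2,x3,x4=0101]: 11111111  (ones: 8)
  rows 48-55 [x1,x2,x3,x4=0110]: 00000000  (ones: 0)
  rows 56-63 [x1,x2,x3,x4=0111]: 00000000  (ones: 0)
  rows 64-71 [x1,x2,x3,x4=1000]: 00100000  (ones: 1)
  rows 72-79 [x1,x2,x3,x4=1001]: 00100010  (ones: 2)
  rows 80-87 [x1,x2,x3,x4=1010]: 00000000  (ones: 0)
  rows 88-95 [x1,x2,x3,x4=1011]: 00000000  (ones: 0)
  rows 96-103 [x1,x2,x3,x4=1100]: 11111111  (ones: 8)
  rows 104-111 [x1,x2,x3,x4=1101]: 11111111  (ones: 8)
  rows 112-119 [x1,x2,x3,x4=1110]: 00000000  (ones: 0)
  rows 120-127 [x1,x2,x3,x4=1111]: 00000000  (ones: 0)
Satisfying assignments = 1+2+0+0+8+8+0+0+1+2+0+0+8+8+0+0 = 38

38


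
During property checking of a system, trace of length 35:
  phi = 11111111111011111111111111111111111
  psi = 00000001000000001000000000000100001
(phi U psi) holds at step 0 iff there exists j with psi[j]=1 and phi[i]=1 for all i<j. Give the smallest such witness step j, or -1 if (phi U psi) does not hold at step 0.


(phi U psi) at 0: need smallest j with psi[j]=1 and phi[i]=1 for all i in [0,j).
Scan from step 0:
  step 0: phi=1, psi=0 -> continue
  step 1: phi=1, psi=0 -> continue
  step 2: phi=1, psi=0 -> continue
  step 3: phi=1, psi=0 -> continue
  step 7: psi=1 and phi held for [0,7) -> witness found
Witness step = 7

7


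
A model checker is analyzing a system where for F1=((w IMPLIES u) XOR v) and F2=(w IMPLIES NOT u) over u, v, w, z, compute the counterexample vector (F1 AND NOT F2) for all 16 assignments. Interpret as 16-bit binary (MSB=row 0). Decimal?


F1 = ((w IMPLIES u) XOR v)
F2 = (w IMPLIES NOT u)
Counterexample to F1=>F2 is where F1=1 and F2=0.
Evaluate each row (bits = u,v,w,z, MSB first):
  row 0 [0000]: F1=1 F2=1 -> F1&~F2 -> 0
  row 1 [0001]: F1=1 F2=1 -> F1&~F2 -> 0
  row 2 [0010]: F1=0 F2=1 -> F1&~F2 -> 0
  row 3 [0011]: F1=0 F2=1 -> F1&~F2 -> 0
  row 4 [0100]: F1=0 F2=1 -> F1&~F2 -> 0
  row 5 [0101]: F1=0 F2=1 -> F1&~F2 -> 0
  row 6 [0110]: F1=1 F2=1 -> F1&~F2 -> 0
  row 7 [0111]: F1=1 F2=1 -> F1&~F2 -> 0
  row 8 [1000]: F1=1 F2=1 -> F1&~F2 -> 0
  row 9 [1001]: F1=1 F2=1 -> F1&~F2 -> 0
  row 10 [1010]: F1=1 F2=0 -> F1&~F2 -> 1
  row 11 [1011]: F1=1 F2=0 -> F1&~F2 -> 1
  row 12 [1100]: F1=0 F2=1 -> F1&~F2 -> 0
  row 13 [1101]: F1=0 F2=1 -> F1&~F2 -> 0
  row 14 [1110]: F1=0 F2=0 -> F1&~F2 -> 0
  row 15 [1111]: F1=0 F2=0 -> F1&~F2 -> 0
Full result column, 4 rows per line (u,v fixed per line; w,z runs 00..11 left to right):
  rows 0-3 [u,v=00]: 0000  = hex 0
  rows 4-7 [u,v=01]: 0000  = hex 0
  rows 8-11 [u,v=10]: 0011  = hex 3
  rows 12-15 [u,v=11]: 0000  = hex 0
Counterexample vector (row 0 .. row 15) = 0000000000110000
Output column grouped in 4s = 0000 0000 0011 0000 = 0x0030
Convert to decimal digit by digit (value = value*16 + digit):
  0 -> 0
  0*16 + 0 = 0
  0*16 + 3 = 3
  3*16 + 0 = 48
Decimal = 48

48


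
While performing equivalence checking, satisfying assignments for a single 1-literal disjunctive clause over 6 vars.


Step 1: Total=2^6=64
Step 2: Unsat when all 1 false: 2^5=32
Step 3: Sat=64-32=32

32


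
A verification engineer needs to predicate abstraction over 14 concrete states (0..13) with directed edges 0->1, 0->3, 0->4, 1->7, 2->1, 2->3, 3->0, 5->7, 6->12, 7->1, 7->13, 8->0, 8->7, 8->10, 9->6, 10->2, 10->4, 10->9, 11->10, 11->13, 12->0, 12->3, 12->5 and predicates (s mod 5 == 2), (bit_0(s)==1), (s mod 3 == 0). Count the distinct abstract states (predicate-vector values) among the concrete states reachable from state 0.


BFS from 0:
Concrete reachable: {0, 1, 3, 4, 7, 13}
Abstract via predicates (s mod 5 == 2), (bit_0(s)==1), (s mod 3 == 0):
  (0,0,0) <- {4}
  (0,0,1) <- {0}
  (0,1,0) <- {1, 13}
  (0,1,1) <- {3}
  (1,1,0) <- {7}
Distinct abstract states = 5

5


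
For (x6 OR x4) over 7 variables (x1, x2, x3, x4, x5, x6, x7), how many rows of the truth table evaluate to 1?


Formula: (x6 OR x4) over 7 vars (128 rows)
Evaluate each row (x1, x2, x3, x4, x5, x6, x7 as bits, MSB first):
  row 0 [0000000]: (0 OR 0) -> 0
  row 1 [0000001]: (0 OR 0) -> 0
  row 2 [0000010]: (1 OR 0) -> 1
  row 3 [0000011]: (1 OR 0) -> 1
  row 4 [0000100]: (0 OR 0) -> 0
  (every remaining row is evaluated the same way; all 128 results are listed next)
Full result column, 8 rows per line (x1,x2,x3,x4 fixed per line; x5,x6,x7 runs 000..111 left to right):
  rows 0-7 [x1,x2,x3,x4=0000]: 00110011  (ones: 4)
  rows 8-15 [x1,x2,x3,x4=0001]: 11111111  (ones: 8)
  rows 16-23 [x1,x2,x3,x4=0010]: 00110011  (ones: 4)
  rows 24-31 [x1,x2,x3,x4=0011]: 11111111  (ones: 8)
  rows 32-39 [x1,x2,x3,x4=0100]: 00110011  (ones: 4)
  rows 40-47 [x1,x2,x3,x4=0101]: 11111111  (ones: 8)
  rows 48-55 [x1,x2,x3,x4=0110]: 00110011  (ones: 4)
  rows 56-63 [x1,x2,x3,x4=0111]: 11111111  (ones: 8)
  rows 64-71 [x1,x2,x3,x4=1000]: 00110011  (ones: 4)
  rows 72-79 [x1,x2,x3,x4=1001]: 11111111  (ones: 8)
  rows 80-87 [x1,x2,x3,x4=1010]: 00110011  (ones: 4)
  rows 88-95 [x1,x2,x3,x4=1011]: 11111111  (ones: 8)
  rows 96-103 [x1,x2,x3,x4=1100]: 00110011  (ones: 4)
  rows 104-111 [x1,x2,x3,x4=1101]: 11111111  (ones: 8)
  rows 112-119 [x1,x2,x3,x4=1110]: 00110011  (ones: 4)
  rows 120-127 [x1,x2,x3,x4=1111]: 11111111  (ones: 8)
Count of 1-rows = 4+8+4+8+4+8+4+8+4+8+4+8+4+8+4+8 = 96

96


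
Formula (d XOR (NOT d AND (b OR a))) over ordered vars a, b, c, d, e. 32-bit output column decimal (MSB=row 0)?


Formula: (d XOR (NOT d AND (b OR a))) over a, b, c, d, e (32 rows)
Evaluate each row (bits = a,b,c,d,e, MSB first):
  row 0 [00000]: (0 XOR (NOT 0 AND (0 OR 0))) -> 0
  row 1 [00001]: (0 XOR (NOT 0 AND (0 OR 0))) -> 0
  row 2 [00010]: (1 XOR (NOT 1 AND (0 OR 0))) -> 1
  row 3 [00011]: (1 XOR (NOT 1 AND (0 OR 0))) -> 1
  row 4 [00100]: (0 XOR (NOT 0 AND (0 OR 0))) -> 0
  row 5 [00101]: (0 XOR (NOT 0 AND (0 OR 0))) -> 0
  row 6 [00110]: (1 XOR (NOT 1 AND (0 OR 0))) -> 1
  row 7 [00111]: (1 XOR (NOT 1 AND (0 OR 0))) -> 1
  row 8 [01000]: (0 XOR (NOT 0 AND (1 OR 0))) -> 1
  row 9 [01001]: (0 XOR (NOT 0 AND (1 OR 0))) -> 1
  row 10 [01010]: (1 XOR (NOT 1 AND (1 OR 0))) -> 1
  row 11 [01011]: (1 XOR (NOT 1 AND (1 OR 0))) -> 1
  row 12 [01100]: (0 XOR (NOT 0 AND (1 OR 0))) -> 1
  row 13 [01101]: (0 XOR (NOT 0 AND (1 OR 0))) -> 1
  row 14 [01110]: (1 XOR (NOT 1 AND (1 OR 0))) -> 1
  row 15 [01111]: (1 XOR (NOT 1 AND (1 OR 0))) -> 1
  row 16 [10000]: (0 XOR (NOT 0 AND (0 OR 1))) -> 1
  row 17 [10001]: (0 XOR (NOT 0 AND (0 OR 1))) -> 1
  row 18 [10010]: (1 XOR (NOT 1 AND (0 OR 1))) -> 1
  row 19 [10011]: (1 XOR (NOT 1 AND (0 OR 1))) -> 1
  row 20 [10100]: (0 XOR (NOT 0 AND (0 OR 1))) -> 1
  row 21 [10101]: (0 XOR (NOT 0 AND (0 OR 1))) -> 1
  row 22 [10110]: (1 XOR (NOT 1 AND (0 OR 1))) -> 1
  row 23 [10111]: (1 XOR (NOT 1 AND (0 OR 1))) -> 1
  row 24 [11000]: (0 XOR (NOT 0 AND (1 OR 1))) -> 1
  row 25 [11001]: (0 XOR (NOT 0 AND (1 OR 1))) -> 1
  row 26 [11010]: (1 XOR (NOT 1 AND (1 OR 1))) -> 1
  row 27 [11011]: (1 XOR (NOT 1 AND (1 OR 1))) -> 1
  row 28 [11100]: (0 XOR (NOT 0 AND (1 OR 1))) -> 1
  row 29 [11101]: (0 XOR (NOT 0 AND (1 OR 1))) -> 1
  row 30 [11110]: (1 XOR (NOT 1 AND (1 OR 1))) -> 1
  row 31 [11111]: (1 XOR (NOT 1 AND (1 OR 1))) -> 1
Full result column, 4 rows per line (a,b,c fixed per line; d,e runs 00..11 left to right):
  rows 0-3 [a,b,c=000]: 0011  = hex 3
  rows 4-7 [a,b,c=001]: 0011  = hex 3
  rows 8-11 [a,b,c=010]: 1111  = hex F
  rows 12-15 [a,b,c=011]: 1111  = hex F
  rows 16-19 [a,b,c=100]: 1111  = hex F
  rows 20-23 [a,b,c=101]: 1111  = hex F
  rows 24-27 [a,b,c=110]: 1111  = hex F
  rows 28-31 [a,b,c=111]: 1111  = hex F
Output column (row 0 .. row 31) = 00110011111111111111111111111111
Output column grouped in 4s = 0011 0011 1111 1111 1111 1111 1111 1111 = 0x33FFFFFF
Convert to decimal digit by digit (value = value*16 + digit):
  3 -> 3
  3*16 + 3 = 51
  51*16 + 15 (F) = 831
  831*16 + 15 (F) = 13311
  13311*16 + 15 (F) = 212991
  212991*16 + 15 (F) = 3407871
  3407871*16 + 15 (F) = 54525951
  54525951*16 + 15 (F) = 872415231
Decimal = 872415231

872415231


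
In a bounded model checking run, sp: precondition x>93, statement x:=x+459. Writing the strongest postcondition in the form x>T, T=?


Formula: sp(P, x:=E) = exists old_x. (x = E[old_x/x]) AND P[old_x/x] (old_x is the value of x before the assignment; eliminate old_x by solving x = E[old_x/x] for old_x)
Step 1: Precondition P: x>93, i.e. old_x > 93
Step 2: Assignment gives x = old_x + 459, so old_x = x - 459
Step 3: Substitute into P: x - 459 > 93
Step 4: Simplify: x > 93+459 = 552

552


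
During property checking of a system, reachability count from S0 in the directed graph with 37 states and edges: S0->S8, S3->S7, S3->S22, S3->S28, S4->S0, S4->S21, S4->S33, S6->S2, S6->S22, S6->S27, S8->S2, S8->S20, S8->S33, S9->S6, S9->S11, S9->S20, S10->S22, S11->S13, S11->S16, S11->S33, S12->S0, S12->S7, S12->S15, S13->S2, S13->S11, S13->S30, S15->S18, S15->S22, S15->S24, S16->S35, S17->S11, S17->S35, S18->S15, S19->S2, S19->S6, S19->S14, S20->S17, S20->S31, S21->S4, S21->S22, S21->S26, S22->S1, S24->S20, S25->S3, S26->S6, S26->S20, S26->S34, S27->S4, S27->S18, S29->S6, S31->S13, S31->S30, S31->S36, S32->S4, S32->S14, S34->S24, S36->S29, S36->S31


BFS from S0:
  layer 0: {S0}
  layer 1: {S8}
  layer 2: {S2, S20, S33}
  layer 3: {S17, S31}
  layer 4: {S11, S13, S30, S35, S36}
  layer 5: {S16, S29}
  layer 6: {S6}
  layer 7: {S22, S27}
  layer 8: {S1, S4, S18}
  layer 9: {S15, S21}
  layer 10: {S24, S26}
  layer 11: {S34}
Reachable set: {S0, S1, S2, S4, S6, S8, S11, S13, S15, S16, S17, S18, S20, S21, S22, S24, S26, S27, S29, S30, S31, S33, S34, S35, S36}
Count = 25

25


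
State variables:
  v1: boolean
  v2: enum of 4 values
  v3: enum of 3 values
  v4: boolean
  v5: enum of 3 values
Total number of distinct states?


State space = product of domain sizes of all variables.
Domain sizes:
  v1 (boolean): 2
  v2 (enum of 4 values): 4
  v3 (enum of 3 values): 3
  v4 (boolean): 2
  v5 (enum of 3 values): 3
Product = 2 * 4 * 3 * 2 * 3 = 144

144


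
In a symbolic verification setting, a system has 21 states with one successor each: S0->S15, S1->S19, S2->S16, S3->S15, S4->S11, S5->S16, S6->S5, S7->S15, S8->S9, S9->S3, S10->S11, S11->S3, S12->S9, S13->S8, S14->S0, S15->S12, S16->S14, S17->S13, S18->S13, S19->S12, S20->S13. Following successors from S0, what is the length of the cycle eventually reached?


Trace from S0 until a state repeats:
  S0 -> S15 -> S12 -> S9 -> S3 -> S15
S15 first seen at step 1, revisited at step 5.
Cycle length = 5 - 1 = 4

4


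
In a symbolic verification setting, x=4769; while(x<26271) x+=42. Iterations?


Step 1: x goes from 4769 toward 26271 by 42; the body runs while x<26271, so iterations = ceil((bound-start)/step)
Step 2: Distance=21502
Step 3: ceil(21502/42)=512

512


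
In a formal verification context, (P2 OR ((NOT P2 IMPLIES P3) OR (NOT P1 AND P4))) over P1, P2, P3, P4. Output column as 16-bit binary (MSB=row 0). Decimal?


Formula: (P2 OR ((NOT P2 IMPLIES P3) OR (NOT P1 AND P4))) over P1, P2, P3, P4 (16 rows)
Evaluate each row (bits = P1,P2,P3,P4, MSB first):
  row 0 [0000]: (0 OR ((NOT 0 IMPLIES 0) OR (NOT 0 AND 0))) -> 0
  row 1 [0001]: (0 OR ((NOT 0 IMPLIES 0) OR (NOT 0 AND 1))) -> 1
  row 2 [0010]: (0 OR ((NOT 0 IMPLIES 1) OR (NOT 0 AND 0))) -> 1
  row 3 [0011]: (0 OR ((NOT 0 IMPLIES 1) OR (NOT 0 AND 1))) -> 1
  row 4 [0100]: (1 OR ((NOT 1 IMPLIES 0) OR (NOT 0 AND 0))) -> 1
  row 5 [0101]: (1 OR ((NOT 1 IMPLIES 0) OR (NOT 0 AND 1))) -> 1
  row 6 [0110]: (1 OR ((NOT 1 IMPLIES 1) OR (NOT 0 AND 0))) -> 1
  row 7 [0111]: (1 OR ((NOT 1 IMPLIES 1) OR (NOT 0 AND 1))) -> 1
  row 8 [1000]: (0 OR ((NOT 0 IMPLIES 0) OR (NOT 1 AND 0))) -> 0
  row 9 [1001]: (0 OR ((NOT 0 IMPLIES 0) OR (NOT 1 AND 1))) -> 0
  row 10 [1010]: (0 OR ((NOT 0 IMPLIES 1) OR (NOT 1 AND 0))) -> 1
  row 11 [1011]: (0 OR ((NOT 0 IMPLIES 1) OR (NOT 1 AND 1))) -> 1
  row 12 [1100]: (1 OR ((NOT 1 IMPLIES 0) OR (NOT 1 AND 0))) -> 1
  row 13 [1101]: (1 OR ((NOT 1 IMPLIES 0) OR (NOT 1 AND 1))) -> 1
  row 14 [1110]: (1 OR ((NOT 1 IMPLIES 1) OR (NOT 1 AND 0))) -> 1
  row 15 [1111]: (1 OR ((NOT 1 IMPLIES 1) OR (NOT 1 AND 1))) -> 1
Full result column, 4 rows per line (P1,P2 fixed per line; P3,P4 runs 00..11 left to right):
  rows 0-3 [P1,P2=00]: 0111  = hex 7
  rows 4-7 [P1,P2=01]: 1111  = hex F
  rows 8-11 [P1,P2=10]: 0011  = hex 3
  rows 12-15 [P1,P2=11]: 1111  = hex F
Output column (row 0 .. row 15) = 0111111100111111
Output column grouped in 4s = 0111 1111 0011 1111 = 0x7F3F
Convert to decimal digit by digit (value = value*16 + digit):
  7 -> 7
  7*16 + 15 (F) = 127
  127*16 + 3 = 2035
  2035*16 + 15 (F) = 32575
Decimal = 32575

32575


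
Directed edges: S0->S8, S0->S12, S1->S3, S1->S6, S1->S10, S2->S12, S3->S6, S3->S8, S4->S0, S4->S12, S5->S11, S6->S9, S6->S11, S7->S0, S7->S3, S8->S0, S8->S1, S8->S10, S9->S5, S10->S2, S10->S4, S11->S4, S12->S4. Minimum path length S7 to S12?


BFS layer-by-layer from S7:
  dist 0: {S7}
  dist 1: {S0, S3}
  dist 2: {S6, S8, S12}
  -> S12 reached at distance 2
Shortest path length = 2

2


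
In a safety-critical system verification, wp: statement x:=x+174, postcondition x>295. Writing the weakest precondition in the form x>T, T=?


Formula: wp(x:=E, P) = P[E/x] (substitute E for x in postcondition)
Step 1: Postcondition: x>295
Step 2: Substitute x+174 for x: x+174>295
Step 3: Solve for x: x > 295-174 = 121

121


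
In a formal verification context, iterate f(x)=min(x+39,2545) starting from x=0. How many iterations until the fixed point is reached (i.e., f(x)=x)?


Step 1: x=0, cap=2545, increment=39
Step 2: x grows by 39 each step until capped at 2545; fixed point is x=2545
Step 3: iterations = ceil(2545/39) = 66

66


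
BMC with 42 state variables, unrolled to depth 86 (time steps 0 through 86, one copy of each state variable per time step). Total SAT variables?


BMC unrolls to depth k, creating one copy of each state var for steps 0..k.
Step count = 86 + 1 = 87 (steps 0 through 86)
Vars per step = 42
Total = 42 * 87 = 3654

3654


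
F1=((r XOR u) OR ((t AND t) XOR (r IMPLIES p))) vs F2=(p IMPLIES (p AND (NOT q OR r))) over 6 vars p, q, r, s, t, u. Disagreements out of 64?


F1 = ((r XOR u) OR ((t AND t) XOR (r IMPLIES p)))
F2 = (p IMPLIES (p AND (NOT q OR r)))
Evaluate both on each of 64 rows (bits = p,q,r,s,t,u):
  row 0 [000000]: F1=1 F2=1 -> 0
  row 1 [000001]: F1=1 F2=1 -> 0
  row 2 [000010]: F1=0 F2=1 (differ) -> 1
  row 3 [000011]: F1=1 F2=1 -> 0
  row 4 [000100]: F1=1 F2=1 -> 0
  (every remaining row is evaluated the same way; all 64 results are listed next)
Full result column, 8 rows per line (p,q,r fixed per line; s,t,u runs 000..111 left to right):
  rows 0-7 [p,q,r=000]: 00100010  (ones: 2)
  rows 8-15 [p,q,r=001]: 01000100  (ones: 2)
  rows 16-23 [p,q,r=010]: 00100010  (ones: 2)
  rows 24-31 [p,q,r=011]: 01000100  (ones: 2)
  rows 32-39 [p,q,r=100]: 00100010  (ones: 2)
  rows 40-47 [p,q,r=101]: 00010001  (ones: 2)
  rows 48-55 [p,q,r=110]: 11011101  (ones: 6)
  rows 56-63 [p,q,r=111]: 00010001  (ones: 2)
Disagreements = 2+2+2+2+2+2+6+2 = 20

20


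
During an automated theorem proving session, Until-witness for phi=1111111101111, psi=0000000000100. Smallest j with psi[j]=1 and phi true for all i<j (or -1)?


(phi U psi) at 0: need smallest j with psi[j]=1 and phi[i]=1 for all i in [0,j).
Scan from step 0:
  step 0: phi=1, psi=0 -> continue
  step 1: phi=1, psi=0 -> continue
  step 2: phi=1, psi=0 -> continue
  step 3: phi=1, psi=0 -> continue
  step 8: phi=0 -> phi-prefix broken from here
  step 10: psi=1 but phi already failed -> not a witness
  end of trace: no witness -> -1
Witness step = -1

-1


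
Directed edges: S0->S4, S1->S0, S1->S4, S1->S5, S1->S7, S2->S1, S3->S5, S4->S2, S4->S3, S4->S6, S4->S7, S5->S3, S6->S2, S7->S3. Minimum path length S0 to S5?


BFS layer-by-layer from S0:
  dist 0: {S0}
  dist 1: {S4}
  dist 2: {S2, S3, S6, S7}
  dist 3: {S1, S5}
  -> S5 reached at distance 3
Shortest path length = 3

3


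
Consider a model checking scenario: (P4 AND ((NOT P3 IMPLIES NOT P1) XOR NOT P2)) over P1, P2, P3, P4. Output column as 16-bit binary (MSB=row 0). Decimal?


Formula: (P4 AND ((NOT P3 IMPLIES NOT P1) XOR NOT P2)) over P1, P2, P3, P4 (16 rows)
Evaluate each row (bits = P1,P2,P3,P4, MSB first):
  row 0 [0000]: (0 AND ((NOT 0 IMPLIES NOT 0) XOR NOT 0)) -> 0
  row 1 [0001]: (1 AND ((NOT 0 IMPLIES NOT 0) XOR NOT 0)) -> 0
  row 2 [0010]: (0 AND ((NOT 1 IMPLIES NOT 0) XOR NOT 0)) -> 0
  row 3 [0011]: (1 AND ((NOT 1 IMPLIES NOT 0) XOR NOT 0)) -> 0
  row 4 [0100]: (0 AND ((NOT 0 IMPLIES NOT 0) XOR NOT 1)) -> 0
  row 5 [0101]: (1 AND ((NOT 0 IMPLIES NOT 0) XOR NOT 1)) -> 1
  row 6 [0110]: (0 AND ((NOT 1 IMPLIES NOT 0) XOR NOT 1)) -> 0
  row 7 [0111]: (1 AND ((NOT 1 IMPLIES NOT 0) XOR NOT 1)) -> 1
  row 8 [1000]: (0 AND ((NOT 0 IMPLIES NOT 1) XOR NOT 0)) -> 0
  row 9 [1001]: (1 AND ((NOT 0 IMPLIES NOT 1) XOR NOT 0)) -> 1
  row 10 [1010]: (0 AND ((NOT 1 IMPLIES NOT 1) XOR NOT 0)) -> 0
  row 11 [1011]: (1 AND ((NOT 1 IMPLIES NOT 1) XOR NOT 0)) -> 0
  row 12 [1100]: (0 AND ((NOT 0 IMPLIES NOT 1) XOR NOT 1)) -> 0
  row 13 [1101]: (1 AND ((NOT 0 IMPLIES NOT 1) XOR NOT 1)) -> 0
  row 14 [1110]: (0 AND ((NOT 1 IMPLIES NOT 1) XOR NOT 1)) -> 0
  row 15 [1111]: (1 AND ((NOT 1 IMPLIES NOT 1) XOR NOT 1)) -> 1
Full result column, 4 rows per line (P1,P2 fixed per line; P3,P4 runs 00..11 left to right):
  rows 0-3 [P1,P2=00]: 0000  = hex 0
  rows 4-7 [P1,P2=01]: 0101  = hex 5
  rows 8-11 [P1,P2=10]: 0100  = hex 4
  rows 12-15 [P1,P2=11]: 0001  = hex 1
Output column (row 0 .. row 15) = 0000010101000001
Output column grouped in 4s = 0000 0101 0100 0001 = 0x0541
Convert to decimal digit by digit (value = value*16 + digit):
  0 -> 0
  0*16 + 5 = 5
  5*16 + 4 = 84
  84*16 + 1 = 1345
Decimal = 1345

1345


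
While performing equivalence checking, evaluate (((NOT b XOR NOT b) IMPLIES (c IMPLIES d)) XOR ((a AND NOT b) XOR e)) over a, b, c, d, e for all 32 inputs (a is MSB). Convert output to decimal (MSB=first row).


Formula: (((NOT b XOR NOT b) IMPLIES (c IMPLIES d)) XOR ((a AND NOT b) XOR e)) over a, b, c, d, e (32 rows)
Evaluate each row (bits = a,b,c,d,e, MSB first):
  row 0 [00000]: (((NOT 0 XOR NOT 0) IMPLIES (0 IMPLIES 0)) XOR ((0 AND NOT 0) XOR 0)) -> 1
  row 1 [00001]: (((NOT 0 XOR NOT 0) IMPLIES (0 IMPLIES 0)) XOR ((0 AND NOT 0) XOR 1)) -> 0
  row 2 [00010]: (((NOT 0 XOR NOT 0) IMPLIES (0 IMPLIES 1)) XOR ((0 AND NOT 0) XOR 0)) -> 1
  row 3 [00011]: (((NOT 0 XOR NOT 0) IMPLIES (0 IMPLIES 1)) XOR ((0 AND NOT 0) XOR 1)) -> 0
  row 4 [00100]: (((NOT 0 XOR NOT 0) IMPLIES (1 IMPLIES 0)) XOR ((0 AND NOT 0) XOR 0)) -> 1
  row 5 [00101]: (((NOT 0 XOR NOT 0) IMPLIES (1 IMPLIES 0)) XOR ((0 AND NOT 0) XOR 1)) -> 0
  row 6 [00110]: (((NOT 0 XOR NOT 0) IMPLIES (1 IMPLIES 1)) XOR ((0 AND NOT 0) XOR 0)) -> 1
  row 7 [00111]: (((NOT 0 XOR NOT 0) IMPLIES (1 IMPLIES 1)) XOR ((0 AND NOT 0) XOR 1)) -> 0
  row 8 [01000]: (((NOT 1 XOR NOT 1) IMPLIES (0 IMPLIES 0)) XOR ((0 AND NOT 1) XOR 0)) -> 1
  row 9 [01001]: (((NOT 1 XOR NOT 1) IMPLIES (0 IMPLIES 0)) XOR ((0 AND NOT 1) XOR 1)) -> 0
  row 10 [01010]: (((NOT 1 XOR NOT 1) IMPLIES (0 IMPLIES 1)) XOR ((0 AND NOT 1) XOR 0)) -> 1
  row 11 [01011]: (((NOT 1 XOR NOT 1) IMPLIES (0 IMPLIES 1)) XOR ((0 AND NOT 1) XOR 1)) -> 0
  row 12 [01100]: (((NOT 1 XOR NOT 1) IMPLIES (1 IMPLIES 0)) XOR ((0 AND NOT 1) XOR 0)) -> 1
  row 13 [01101]: (((NOT 1 XOR NOT 1) IMPLIES (1 IMPLIES 0)) XOR ((0 AND NOT 1) XOR 1)) -> 0
  row 14 [01110]: (((NOT 1 XOR NOT 1) IMPLIES (1 IMPLIES 1)) XOR ((0 AND NOT 1) XOR 0)) -> 1
  row 15 [01111]: (((NOT 1 XOR NOT 1) IMPLIES (1 IMPLIES 1)) XOR ((0 AND NOT 1) XOR 1)) -> 0
  row 16 [10000]: (((NOT 0 XOR NOT 0) IMPLIES (0 IMPLIES 0)) XOR ((1 AND NOT 0) XOR 0)) -> 0
  row 17 [10001]: (((NOT 0 XOR NOT 0) IMPLIES (0 IMPLIES 0)) XOR ((1 AND NOT 0) XOR 1)) -> 1
  row 18 [10010]: (((NOT 0 XOR NOT 0) IMPLIES (0 IMPLIES 1)) XOR ((1 AND NOT 0) XOR 0)) -> 0
  row 19 [10011]: (((NOT 0 XOR NOT 0) IMPLIES (0 IMPLIES 1)) XOR ((1 AND NOT 0) XOR 1)) -> 1
  row 20 [10100]: (((NOT 0 XOR NOT 0) IMPLIES (1 IMPLIES 0)) XOR ((1 AND NOT 0) XOR 0)) -> 0
  row 21 [10101]: (((NOT 0 XOR NOT 0) IMPLIES (1 IMPLIES 0)) XOR ((1 AND NOT 0) XOR 1)) -> 1
  row 22 [10110]: (((NOT 0 XOR NOT 0) IMPLIES (1 IMPLIES 1)) XOR ((1 AND NOT 0) XOR 0)) -> 0
  row 23 [10111]: (((NOT 0 XOR NOT 0) IMPLIES (1 IMPLIES 1)) XOR ((1 AND NOT 0) XOR 1)) -> 1
  row 24 [11000]: (((NOT 1 XOR NOT 1) IMPLIES (0 IMPLIES 0)) XOR ((1 AND NOT 1) XOR 0)) -> 1
  row 25 [11001]: (((NOT 1 XOR NOT 1) IMPLIES (0 IMPLIES 0)) XOR ((1 AND NOT 1) XOR 1)) -> 0
  row 26 [11010]: (((NOT 1 XOR NOT 1) IMPLIES (0 IMPLIES 1)) XOR ((1 AND NOT 1) XOR 0)) -> 1
  row 27 [11011]: (((NOT 1 XOR NOT 1) IMPLIES (0 IMPLIES 1)) XOR ((1 AND NOT 1) XOR 1)) -> 0
  row 28 [11100]: (((NOT 1 XOR NOT 1) IMPLIES (1 IMPLIES 0)) XOR ((1 AND NOT 1) XOR 0)) -> 1
  row 29 [11101]: (((NOT 1 XOR NOT 1) IMPLIES (1 IMPLIES 0)) XOR ((1 AND NOT 1) XOR 1)) -> 0
  row 30 [11110]: (((NOT 1 XOR NOT 1) IMPLIES (1 IMPLIES 1)) XOR ((1 AND NOT 1) XOR 0)) -> 1
  row 31 [11111]: (((NOT 1 XOR NOT 1) IMPLIES (1 IMPLIES 1)) XOR ((1 AND NOT 1) XOR 1)) -> 0
Full result column, 4 rows per line (a,b,c fixed per line; d,e runs 00..11 left to right):
  rows 0-3 [a,b,c=000]: 1010  = hex A
  rows 4-7 [a,b,c=001]: 1010  = hex A
  rows 8-11 [a,b,c=010]: 1010  = hex A
  rows 12-15 [a,b,c=011]: 1010  = hex A
  rows 16-19 [a,b,c=100]: 0101  = hex 5
  rows 20-23 [a,b,c=101]: 0101  = hex 5
  rows 24-27 [a,b,c=110]: 1010  = hex A
  rows 28-31 [a,b,c=111]: 1010  = hex A
Output column (row 0 .. row 31) = 10101010101010100101010110101010
Output column grouped in 4s = 1010 1010 1010 1010 0101 0101 1010 1010 = 0xAAAA55AA
Convert to decimal digit by digit (value = value*16 + digit):
  A -> 10
  10*16 + 10 (A) = 170
  170*16 + 10 (A) = 2730
  2730*16 + 10 (A) = 43690
  43690*16 + 5 = 699045
  699045*16 + 5 = 11184725
  11184725*16 + 10 (A) = 178955610
  178955610*16 + 10 (A) = 2863289770
Decimal = 2863289770

2863289770


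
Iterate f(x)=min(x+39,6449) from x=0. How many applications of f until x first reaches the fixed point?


Step 1: x=0, cap=6449, increment=39
Step 2: x grows by 39 each step until capped at 6449; fixed point is x=6449
Step 3: iterations = ceil(6449/39) = 166

166


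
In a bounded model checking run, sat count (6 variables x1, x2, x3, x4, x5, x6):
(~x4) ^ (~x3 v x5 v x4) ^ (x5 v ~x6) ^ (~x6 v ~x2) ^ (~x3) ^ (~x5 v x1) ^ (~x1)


CNF with 7 clauses over 6 vars (64 assignments).
An assignment satisfies CNF iff every clause has >=1 true literal.
Check each row (bits = x1,x2,x3,x4,x5,x6; clause T/F shown):
  row 0 [000000]: clauses=TTTTTTT -> 1
  row 1 [000001]: clauses=TTFTTTT -> 0
  row 2 [000010]: clauses=TTTTTFT -> 0
  row 3 [000011]: clauses=TTTTTFT -> 0
  row 4 [000100]: clauses=FTTTTTT -> 0
  (every remaining row is evaluated the same way; all 64 results are listed next)
Full result column, 8 rows per line (x1,x2,x3 fixed per line; x4,x5,x6 runs 000..111 left to right):
  rows 0-7 [x1,x2,x3=000]: 10000000  (ones: 1)
  rows 8-15 [x1,x2,x3=001]: 00000000  (ones: 0)
  rows 16-23 [x1,x2,x3=010]: 10000000  (ones: 1)
  rows 24-31 [x1,x2,x3=011]: 00000000  (ones: 0)
  rows 32-39 [x1,x2,x3=100]: 00000000  (ones: 0)
  rows 40-47 [x1,x2,x3=101]: 00000000  (ones: 0)
  rows 48-55 [x1,x2,x3=110]: 00000000  (ones: 0)
  rows 56-63 [x1,x2,x3=111]: 00000000  (ones: 0)
Satisfying assignments = 1+0+1+0+0+0+0+0 = 2

2


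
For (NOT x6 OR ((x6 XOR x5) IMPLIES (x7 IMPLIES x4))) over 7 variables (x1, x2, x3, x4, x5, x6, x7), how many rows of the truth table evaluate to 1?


Formula: (NOT x6 OR ((x6 XOR x5) IMPLIES (x7 IMPLIES x4))) over 7 vars (128 rows)
Evaluate each row (x1, x2, x3, x4, x5, x6, x7 as bits, MSB first):
  row 0 [0000000]: (NOT 0 OR ((0 XOR 0) IMPLIES (0 IMPLIES 0))) -> 1
  row 1 [0000001]: (NOT 0 OR ((0 XOR 0) IMPLIES (1 IMPLIES 0))) -> 1
  row 2 [0000010]: (NOT 1 OR ((1 XOR 0) IMPLIES (0 IMPLIES 0))) -> 1
  row 3 [0000011]: (NOT 1 OR ((1 XOR 0) IMPLIES (1 IMPLIES 0))) -> 0
  row 4 [0000100]: (NOT 0 OR ((0 XOR 1) IMPLIES (0 IMPLIES 0))) -> 1
  (every remaining row is evaluated the same way; all 128 results are listed next)
Full result column, 8 rows per line (x1,x2,x3,x4 fixed per line; x5,x6,x7 runs 000..111 left to right):
  rows 0-7 [x1,x2,x3,x4=0000]: 11101111  (ones: 7)
  rows 8-15 [x1,x2,x3,x4=0001]: 11111111  (ones: 8)
  rows 16-23 [x1,x2,x3,x4=0010]: 11101111  (ones: 7)
  rows 24-31 [x1,x2,x3,x4=0011]: 11111111  (ones: 8)
  rows 32-39 [x1,x2,x3,x4=0100]: 11101111  (ones: 7)
  rows 40-47 [x1,x2,x3,x4=0101]: 11111111  (ones: 8)
  rows 48-55 [x1,x2,x3,x4=0110]: 11101111  (ones: 7)
  rows 56-63 [x1,x2,x3,x4=0111]: 11111111  (ones: 8)
  rows 64-71 [x1,x2,x3,x4=1000]: 11101111  (ones: 7)
  rows 72-79 [x1,x2,x3,x4=1001]: 11111111  (ones: 8)
  rows 80-87 [x1,x2,x3,x4=1010]: 11101111  (ones: 7)
  rows 88-95 [x1,x2,x3,x4=1011]: 11111111  (ones: 8)
  rows 96-103 [x1,x2,x3,x4=1100]: 11101111  (ones: 7)
  rows 104-111 [x1,x2,x3,x4=1101]: 11111111  (ones: 8)
  rows 112-119 [x1,x2,x3,x4=1110]: 11101111  (ones: 7)
  rows 120-127 [x1,x2,x3,x4=1111]: 11111111  (ones: 8)
Count of 1-rows = 7+8+7+8+7+8+7+8+7+8+7+8+7+8+7+8 = 120

120
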